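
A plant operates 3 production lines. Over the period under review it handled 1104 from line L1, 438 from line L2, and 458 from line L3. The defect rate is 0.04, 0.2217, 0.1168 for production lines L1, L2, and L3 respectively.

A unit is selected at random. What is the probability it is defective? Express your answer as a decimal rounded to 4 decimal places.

Total: 1104 + 438 + 458 = 2000.
P(L1) = 1104/2000 = 0.552. P(L2) = 438/2000 = 0.219. P(L3) = 458/2000 = 0.229.
By the law of total probability,
P(D) = P(D|L1)·P(L1) + P(D|L2)·P(L2) + P(D|L3)·P(L3)
      = 0.04·0.552 + 0.2217·0.219 + 0.1168·0.229
      = 0.02208 + 0.0485523 + 0.0267472 = 0.0973795

0.0974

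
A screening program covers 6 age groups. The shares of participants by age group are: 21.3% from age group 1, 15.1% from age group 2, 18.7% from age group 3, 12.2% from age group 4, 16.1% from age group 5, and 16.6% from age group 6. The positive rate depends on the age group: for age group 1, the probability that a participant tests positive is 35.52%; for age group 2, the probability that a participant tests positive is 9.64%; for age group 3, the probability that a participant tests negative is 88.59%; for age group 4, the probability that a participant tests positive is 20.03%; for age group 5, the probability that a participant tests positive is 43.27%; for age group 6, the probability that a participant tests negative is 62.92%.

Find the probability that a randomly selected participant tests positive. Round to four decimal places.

P(T|3) = 1 − 0.8859 = 0.1141.
P(T|6) = 1 − 0.6292 = 0.3708.
P(T) = P(T|1)·P(1) + P(T|2)·P(2) + P(T|3)·P(3) + P(T|4)·P(4) + P(T|5)·P(5) + P(T|6)·P(6)
      = 0.3552·0.213 + 0.0964·0.151 + 0.1141·0.187 + 0.2003·0.122 + 0.4327·0.161 + 0.3708·0.166
      = 0.0756576 + 0.0145564 + 0.0213367 + 0.0244366 + 0.0696647 + 0.0615528 = 0.2672048

P(T) ≈ 0.2672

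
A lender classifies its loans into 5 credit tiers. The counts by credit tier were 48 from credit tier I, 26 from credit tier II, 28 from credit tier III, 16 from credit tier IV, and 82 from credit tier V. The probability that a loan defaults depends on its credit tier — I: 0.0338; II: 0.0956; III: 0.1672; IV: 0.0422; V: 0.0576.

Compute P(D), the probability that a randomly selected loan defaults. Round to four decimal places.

Total: 48 + 26 + 28 + 16 + 82 = 200.
P(I) = 48/200 = 0.24. P(II) = 26/200 = 0.13. P(III) = 28/200 = 0.14. P(IV) = 16/200 = 0.08. P(V) = 82/200 = 0.41.
Using total probability over the partition,
P(D) = P(D|I)·P(I) + P(D|II)·P(II) + P(D|III)·P(III) + P(D|IV)·P(IV) + P(D|V)·P(V)
      = 0.0338·0.24 + 0.0956·0.13 + 0.1672·0.14 + 0.0422·0.08 + 0.0576·0.41
      = 0.008112 + 0.012428 + 0.023408 + 0.003376 + 0.023616 = 0.07094

0.0709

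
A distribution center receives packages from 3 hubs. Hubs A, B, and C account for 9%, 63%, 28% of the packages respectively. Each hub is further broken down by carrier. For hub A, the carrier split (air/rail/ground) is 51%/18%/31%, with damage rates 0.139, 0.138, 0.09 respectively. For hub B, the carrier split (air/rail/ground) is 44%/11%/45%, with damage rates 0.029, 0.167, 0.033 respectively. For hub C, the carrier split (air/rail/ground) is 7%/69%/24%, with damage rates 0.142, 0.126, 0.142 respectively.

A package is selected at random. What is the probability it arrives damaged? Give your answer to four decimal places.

P(D) ≈ 0.0768

P(D|A) = 0.51·0.139 + 0.18·0.138 + 0.31·0.09 = 0.07089 + 0.02484 + 0.0279 = 0.12363
P(D|B) = 0.44·0.029 + 0.11·0.167 + 0.45·0.033 = 0.01276 + 0.01837 + 0.01485 = 0.04598
P(D|C) = 0.07·0.142 + 0.69·0.126 + 0.24·0.142 = 0.00994 + 0.08694 + 0.03408 = 0.13096
By total probability over the outer partition,
P(D) = 0.09·0.12363 + 0.63·0.04598 + 0.28·0.13096
      = 0.0111267 + 0.0289674 + 0.0366688 = 0.0767629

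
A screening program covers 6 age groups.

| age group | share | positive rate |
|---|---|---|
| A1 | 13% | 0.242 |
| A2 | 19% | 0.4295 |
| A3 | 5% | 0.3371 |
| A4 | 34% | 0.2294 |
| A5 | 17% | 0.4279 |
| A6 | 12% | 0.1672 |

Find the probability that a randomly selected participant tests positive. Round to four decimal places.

P(T) ≈ 0.3007

Using total probability over the partition,
P(T) = P(T|A1)·P(A1) + P(T|A2)·P(A2) + P(T|A3)·P(A3) + P(T|A4)·P(A4) + P(T|A5)·P(A5) + P(T|A6)·P(A6)
      = 0.242·0.13 + 0.4295·0.19 + 0.3371·0.05 + 0.2294·0.34 + 0.4279·0.17 + 0.1672·0.12
      = 0.03146 + 0.081605 + 0.016855 + 0.077996 + 0.072743 + 0.020064 = 0.300723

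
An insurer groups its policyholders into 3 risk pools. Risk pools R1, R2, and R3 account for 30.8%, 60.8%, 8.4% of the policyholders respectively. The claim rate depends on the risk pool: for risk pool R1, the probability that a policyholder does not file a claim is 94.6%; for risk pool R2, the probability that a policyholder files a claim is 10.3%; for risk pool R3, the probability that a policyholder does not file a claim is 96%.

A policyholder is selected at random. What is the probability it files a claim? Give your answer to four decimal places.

P(C|R1) = 1 − 0.946 = 0.054.
P(C|R3) = 1 − 0.96 = 0.04.
By the law of total probability,
P(C) = P(C|R1)·P(R1) + P(C|R2)·P(R2) + P(C|R3)·P(R3)
      = 0.054·0.308 + 0.103·0.608 + 0.04·0.084
      = 0.016632 + 0.062624 + 0.00336 = 0.082616

P(C) ≈ 0.0826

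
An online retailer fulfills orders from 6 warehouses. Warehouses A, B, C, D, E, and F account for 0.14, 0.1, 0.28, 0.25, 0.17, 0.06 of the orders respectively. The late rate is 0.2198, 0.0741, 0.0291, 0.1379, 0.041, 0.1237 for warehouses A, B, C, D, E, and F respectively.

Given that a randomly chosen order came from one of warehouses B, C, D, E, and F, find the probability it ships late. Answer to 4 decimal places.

P(L|S) ≈ 0.0749

Let S = {B, C, D, E, F}.
P(S) = 0.1 + 0.28 + 0.25 + 0.17 + 0.06 = 0.86.
P(L ∩ S) = 0.0741·0.1 + 0.0291·0.28 + 0.1379·0.25 + 0.041·0.17 + 0.1237·0.06 = 0.00741 + 0.008148 + 0.034475 + 0.00697 + 0.007422 = 0.064425.
P(L | S) = 0.064425 / 0.86 = 0.074913…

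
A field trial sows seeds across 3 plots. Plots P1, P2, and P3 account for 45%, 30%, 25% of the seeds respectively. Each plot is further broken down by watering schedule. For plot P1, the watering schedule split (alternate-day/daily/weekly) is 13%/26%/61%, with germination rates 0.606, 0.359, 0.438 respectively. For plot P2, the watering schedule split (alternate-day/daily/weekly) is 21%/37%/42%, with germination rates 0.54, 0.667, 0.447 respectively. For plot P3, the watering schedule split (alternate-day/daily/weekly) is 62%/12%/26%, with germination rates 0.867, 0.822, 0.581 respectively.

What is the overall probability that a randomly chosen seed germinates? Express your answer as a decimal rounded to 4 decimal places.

P(G|P1) = 0.13·0.606 + 0.26·0.359 + 0.61·0.438 = 0.07878 + 0.09334 + 0.26718 = 0.4393
P(G|P2) = 0.21·0.54 + 0.37·0.667 + 0.42·0.447 = 0.1134 + 0.24679 + 0.18774 = 0.54793
P(G|P3) = 0.62·0.867 + 0.12·0.822 + 0.26·0.581 = 0.53754 + 0.09864 + 0.15106 = 0.78724
By total probability over the outer partition,
P(G) = 0.45·0.4393 + 0.3·0.54793 + 0.25·0.78724
      = 0.197685 + 0.164379 + 0.19681 = 0.558874

0.5589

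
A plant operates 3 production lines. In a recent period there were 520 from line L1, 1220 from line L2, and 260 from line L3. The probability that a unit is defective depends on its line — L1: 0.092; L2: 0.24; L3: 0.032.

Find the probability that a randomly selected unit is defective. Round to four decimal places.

0.1745

Total: 520 + 1220 + 260 = 2000.
P(L1) = 520/2000 = 0.26. P(L2) = 1220/2000 = 0.61. P(L3) = 260/2000 = 0.13.
By the law of total probability,
P(D) = P(D|L1)·P(L1) + P(D|L2)·P(L2) + P(D|L3)·P(L3)
      = 0.092·0.26 + 0.24·0.61 + 0.032·0.13
      = 0.02392 + 0.1464 + 0.00416 = 0.17448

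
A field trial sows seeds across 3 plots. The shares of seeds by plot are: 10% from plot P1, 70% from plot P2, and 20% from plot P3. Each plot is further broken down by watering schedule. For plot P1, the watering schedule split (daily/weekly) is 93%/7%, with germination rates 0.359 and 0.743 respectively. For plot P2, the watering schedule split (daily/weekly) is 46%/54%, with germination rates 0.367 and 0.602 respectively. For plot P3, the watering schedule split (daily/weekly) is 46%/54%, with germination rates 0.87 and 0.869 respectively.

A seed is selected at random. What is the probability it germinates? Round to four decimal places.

P(G) ≈ 0.5582

P(G|P1) = 0.93·0.359 + 0.07·0.743 = 0.33387 + 0.05201 = 0.38588
P(G|P2) = 0.46·0.367 + 0.54·0.602 = 0.16882 + 0.32508 = 0.4939
P(G|P3) = 0.46·0.87 + 0.54·0.869 = 0.4002 + 0.46926 = 0.86946
By total probability over the outer partition,
P(G) = 0.1·0.38588 + 0.7·0.4939 + 0.2·0.86946
      = 0.038588 + 0.34573 + 0.173892 = 0.55821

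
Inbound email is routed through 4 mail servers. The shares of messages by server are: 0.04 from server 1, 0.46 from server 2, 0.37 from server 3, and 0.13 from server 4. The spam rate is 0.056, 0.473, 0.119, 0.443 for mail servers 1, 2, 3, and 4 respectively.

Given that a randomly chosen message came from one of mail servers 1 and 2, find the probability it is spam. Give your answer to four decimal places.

0.4396

Let J = {1, 2}.
P(J) = 0.04 + 0.46 = 0.5.
P(S ∩ J) = 0.056·0.04 + 0.473·0.46 = 0.00224 + 0.21758 = 0.21982.
P(S | J) = 0.21982 / 0.5 = 0.439640…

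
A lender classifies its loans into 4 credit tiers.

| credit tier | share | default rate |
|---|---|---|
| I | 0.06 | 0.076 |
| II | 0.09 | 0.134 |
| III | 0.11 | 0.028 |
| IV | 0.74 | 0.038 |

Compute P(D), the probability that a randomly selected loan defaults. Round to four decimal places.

P(D) ≈ 0.0478

Summing over the partition,
P(D) = P(D|I)·P(I) + P(D|II)·P(II) + P(D|III)·P(III) + P(D|IV)·P(IV)
      = 0.076·0.06 + 0.134·0.09 + 0.028·0.11 + 0.038·0.74
      = 0.00456 + 0.01206 + 0.00308 + 0.02812 = 0.04782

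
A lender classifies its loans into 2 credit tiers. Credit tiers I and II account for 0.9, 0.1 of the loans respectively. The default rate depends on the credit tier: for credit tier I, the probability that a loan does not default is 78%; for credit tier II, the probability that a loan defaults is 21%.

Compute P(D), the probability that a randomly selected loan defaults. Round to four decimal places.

P(D) ≈ 0.2190

P(D|I) = 1 − 0.78 = 0.22.
P(D) = P(D|I)·P(I) + P(D|II)·P(II)
      = 0.22·0.9 + 0.21·0.1
      = 0.198 + 0.021 = 0.219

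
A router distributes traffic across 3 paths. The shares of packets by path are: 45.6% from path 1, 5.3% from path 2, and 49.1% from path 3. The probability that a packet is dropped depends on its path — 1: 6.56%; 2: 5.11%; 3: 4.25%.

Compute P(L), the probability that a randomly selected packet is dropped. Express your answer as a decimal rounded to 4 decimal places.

P(L) = P(L|1)·P(1) + P(L|2)·P(2) + P(L|3)·P(3)
      = 0.0656·0.456 + 0.0511·0.053 + 0.0425·0.491
      = 0.0299136 + 0.0027083 + 0.0208675 = 0.0534894

P(L) ≈ 0.0535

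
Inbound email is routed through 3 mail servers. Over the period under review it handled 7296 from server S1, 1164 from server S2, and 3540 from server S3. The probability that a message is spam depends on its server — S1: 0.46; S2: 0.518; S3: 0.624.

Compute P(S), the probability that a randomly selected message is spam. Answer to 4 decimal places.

Total: 7296 + 1164 + 3540 = 12000.
P(S1) = 7296/12000 = 0.608. P(S2) = 1164/12000 = 0.097. P(S3) = 3540/12000 = 0.295.
Summing over the partition,
P(S) = P(S|S1)·P(S1) + P(S|S2)·P(S2) + P(S|S3)·P(S3)
      = 0.46·0.608 + 0.518·0.097 + 0.624·0.295
      = 0.27968 + 0.050246 + 0.18408 = 0.514006

0.5140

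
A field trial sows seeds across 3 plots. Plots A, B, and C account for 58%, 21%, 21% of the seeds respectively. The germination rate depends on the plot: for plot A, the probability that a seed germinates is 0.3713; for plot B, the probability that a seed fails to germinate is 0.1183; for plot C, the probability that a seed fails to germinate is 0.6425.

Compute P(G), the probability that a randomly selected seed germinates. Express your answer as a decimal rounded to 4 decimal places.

P(G|B) = 1 − 0.1183 = 0.8817.
P(G|C) = 1 − 0.6425 = 0.3575.
Summing over the partition,
P(G) = P(G|A)·P(A) + P(G|B)·P(B) + P(G|C)·P(C)
      = 0.3713·0.58 + 0.8817·0.21 + 0.3575·0.21
      = 0.215354 + 0.185157 + 0.075075 = 0.475586

0.4756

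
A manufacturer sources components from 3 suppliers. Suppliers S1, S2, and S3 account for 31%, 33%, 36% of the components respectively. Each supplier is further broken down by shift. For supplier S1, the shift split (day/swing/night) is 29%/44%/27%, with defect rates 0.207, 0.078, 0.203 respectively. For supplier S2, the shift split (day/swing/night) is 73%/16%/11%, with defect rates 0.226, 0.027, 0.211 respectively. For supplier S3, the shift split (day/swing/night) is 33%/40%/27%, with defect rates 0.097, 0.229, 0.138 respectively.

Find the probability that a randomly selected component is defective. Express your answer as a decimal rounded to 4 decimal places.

P(D) ≈ 0.1677

P(D|S1) = 0.29·0.207 + 0.44·0.078 + 0.27·0.203 = 0.06003 + 0.03432 + 0.05481 = 0.14916
P(D|S2) = 0.73·0.226 + 0.16·0.027 + 0.11·0.211 = 0.16498 + 0.00432 + 0.02321 = 0.19251
P(D|S3) = 0.33·0.097 + 0.4·0.229 + 0.27·0.138 = 0.03201 + 0.0916 + 0.03726 = 0.16087
By total probability over the outer partition,
P(D) = 0.31·0.14916 + 0.33·0.19251 + 0.36·0.16087
      = 0.0462396 + 0.0635283 + 0.0579132 = 0.1676811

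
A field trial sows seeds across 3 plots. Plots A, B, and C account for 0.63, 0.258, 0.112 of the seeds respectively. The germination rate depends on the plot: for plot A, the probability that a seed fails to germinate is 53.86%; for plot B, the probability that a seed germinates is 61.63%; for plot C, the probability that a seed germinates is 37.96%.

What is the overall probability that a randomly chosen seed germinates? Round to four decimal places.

0.4922

P(G|A) = 1 − 0.5386 = 0.4614.
Summing over the partition,
P(G) = P(G|A)·P(A) + P(G|B)·P(B) + P(G|C)·P(C)
      = 0.4614·0.63 + 0.6163·0.258 + 0.3796·0.112
      = 0.290682 + 0.1590054 + 0.0425152 = 0.4922026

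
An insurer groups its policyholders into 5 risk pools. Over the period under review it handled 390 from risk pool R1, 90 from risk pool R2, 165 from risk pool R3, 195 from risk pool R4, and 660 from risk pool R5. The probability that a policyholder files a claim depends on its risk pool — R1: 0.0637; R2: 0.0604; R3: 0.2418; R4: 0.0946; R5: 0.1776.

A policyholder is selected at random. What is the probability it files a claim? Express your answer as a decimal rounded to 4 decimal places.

0.1372

Total: 390 + 90 + 165 + 195 + 660 = 1500.
P(R1) = 390/1500 = 0.26. P(R2) = 90/1500 = 0.06. P(R3) = 165/1500 = 0.11. P(R4) = 195/1500 = 0.13. P(R5) = 660/1500 = 0.44.
P(C) = P(C|R1)·P(R1) + P(C|R2)·P(R2) + P(C|R3)·P(R3) + P(C|R4)·P(R4) + P(C|R5)·P(R5)
      = 0.0637·0.26 + 0.0604·0.06 + 0.2418·0.11 + 0.0946·0.13 + 0.1776·0.44
      = 0.016562 + 0.003624 + 0.026598 + 0.012298 + 0.078144 = 0.137226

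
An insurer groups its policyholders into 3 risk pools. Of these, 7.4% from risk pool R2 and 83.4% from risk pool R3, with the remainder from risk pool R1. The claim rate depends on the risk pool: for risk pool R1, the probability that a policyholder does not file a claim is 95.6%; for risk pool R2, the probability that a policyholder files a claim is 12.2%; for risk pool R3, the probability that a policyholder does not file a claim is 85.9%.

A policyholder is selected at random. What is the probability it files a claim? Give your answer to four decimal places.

P(R1) = 1 − (0.074 + 0.834) = 0.092.
P(C|R1) = 1 − 0.956 = 0.044.
P(C|R3) = 1 − 0.859 = 0.141.
Summing over the partition,
P(C) = P(C|R1)·P(R1) + P(C|R2)·P(R2) + P(C|R3)·P(R3)
      = 0.044·0.092 + 0.122·0.074 + 0.141·0.834
      = 0.004048 + 0.009028 + 0.117594 = 0.13067

P(C) ≈ 0.1307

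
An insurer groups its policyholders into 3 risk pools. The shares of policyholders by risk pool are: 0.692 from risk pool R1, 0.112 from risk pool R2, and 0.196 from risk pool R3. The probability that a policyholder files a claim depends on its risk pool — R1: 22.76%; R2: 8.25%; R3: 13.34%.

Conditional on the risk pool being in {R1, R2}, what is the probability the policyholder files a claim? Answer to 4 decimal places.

Let S = {R1, R2}.
P(S) = 0.692 + 0.112 = 0.804.
P(C ∩ S) = 0.2276·0.692 + 0.0825·0.112 = 0.1574992 + 0.00924 = 0.1667392.
P(C | S) = 0.1667392 / 0.804 = 0.207387…

0.2074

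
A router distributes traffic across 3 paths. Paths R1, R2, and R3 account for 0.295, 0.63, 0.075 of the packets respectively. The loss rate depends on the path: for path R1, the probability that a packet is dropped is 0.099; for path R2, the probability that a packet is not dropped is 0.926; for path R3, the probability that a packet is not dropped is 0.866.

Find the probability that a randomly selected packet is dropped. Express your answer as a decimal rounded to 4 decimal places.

P(L|R2) = 1 − 0.926 = 0.074.
P(L|R3) = 1 − 0.866 = 0.134.
P(L) = P(L|R1)·P(R1) + P(L|R2)·P(R2) + P(L|R3)·P(R3)
      = 0.099·0.295 + 0.074·0.63 + 0.134·0.075
      = 0.029205 + 0.04662 + 0.01005 = 0.085875

P(L) ≈ 0.0859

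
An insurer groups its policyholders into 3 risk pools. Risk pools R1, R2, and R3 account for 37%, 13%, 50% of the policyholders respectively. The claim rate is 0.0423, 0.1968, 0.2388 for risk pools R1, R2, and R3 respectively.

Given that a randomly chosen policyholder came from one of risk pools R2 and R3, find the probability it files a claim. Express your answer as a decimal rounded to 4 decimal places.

Let S = {R2, R3}.
P(S) = 0.13 + 0.5 = 0.63.
P(C ∩ S) = 0.1968·0.13 + 0.2388·0.5 = 0.025584 + 0.1194 = 0.144984.
P(C | S) = 0.144984 / 0.63 = 0.230133…

0.2301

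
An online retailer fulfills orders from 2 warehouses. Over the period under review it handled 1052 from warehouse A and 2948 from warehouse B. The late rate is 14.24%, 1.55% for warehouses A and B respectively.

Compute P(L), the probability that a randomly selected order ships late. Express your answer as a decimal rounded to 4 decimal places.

Total: 1052 + 2948 = 4000.
P(A) = 1052/4000 = 0.263. P(B) = 2948/4000 = 0.737.
Using total probability over the partition,
P(L) = P(L|A)·P(A) + P(L|B)·P(B)
      = 0.1424·0.263 + 0.0155·0.737
      = 0.0374512 + 0.0114235 = 0.0488747

0.0489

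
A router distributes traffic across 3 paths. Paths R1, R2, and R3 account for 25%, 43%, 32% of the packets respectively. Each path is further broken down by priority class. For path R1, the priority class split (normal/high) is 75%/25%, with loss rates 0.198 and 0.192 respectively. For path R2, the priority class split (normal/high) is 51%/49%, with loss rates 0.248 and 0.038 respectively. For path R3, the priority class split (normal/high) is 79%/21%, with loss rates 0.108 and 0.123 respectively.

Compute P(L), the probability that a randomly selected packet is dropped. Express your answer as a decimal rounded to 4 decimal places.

P(L|R1) = 0.75·0.198 + 0.25·0.192 = 0.1485 + 0.048 = 0.1965
P(L|R2) = 0.51·0.248 + 0.49·0.038 = 0.12648 + 0.01862 = 0.1451
P(L|R3) = 0.79·0.108 + 0.21·0.123 = 0.08532 + 0.02583 = 0.11115
Then overall,
P(L) = 0.25·0.1965 + 0.43·0.1451 + 0.32·0.11115
      = 0.049125 + 0.062393 + 0.035568 = 0.147086

P(L) ≈ 0.1471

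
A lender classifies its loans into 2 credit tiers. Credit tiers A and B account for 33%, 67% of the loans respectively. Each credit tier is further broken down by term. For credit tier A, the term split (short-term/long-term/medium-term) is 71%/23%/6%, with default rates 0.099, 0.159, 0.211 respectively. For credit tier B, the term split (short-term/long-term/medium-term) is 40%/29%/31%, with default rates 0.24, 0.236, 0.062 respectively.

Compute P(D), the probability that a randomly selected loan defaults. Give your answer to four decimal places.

0.1625

P(D|A) = 0.71·0.099 + 0.23·0.159 + 0.06·0.211 = 0.07029 + 0.03657 + 0.01266 = 0.11952
P(D|B) = 0.4·0.24 + 0.29·0.236 + 0.31·0.062 = 0.096 + 0.06844 + 0.01922 = 0.18366
Then overall,
P(D) = 0.33·0.11952 + 0.67·0.18366
      = 0.0394416 + 0.1230522 = 0.1624938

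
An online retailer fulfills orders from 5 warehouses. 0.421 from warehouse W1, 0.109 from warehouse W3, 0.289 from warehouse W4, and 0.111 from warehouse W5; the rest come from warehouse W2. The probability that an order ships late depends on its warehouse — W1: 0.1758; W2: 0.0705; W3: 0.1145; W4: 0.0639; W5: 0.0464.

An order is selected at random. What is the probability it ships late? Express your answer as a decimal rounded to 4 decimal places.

P(L) ≈ 0.1150

P(W2) = 1 − (0.421 + 0.109 + 0.289 + 0.111) = 0.07.
Using total probability over the partition,
P(L) = P(L|W1)·P(W1) + P(L|W2)·P(W2) + P(L|W3)·P(W3) + P(L|W4)·P(W4) + P(L|W5)·P(W5)
      = 0.1758·0.421 + 0.0705·0.07 + 0.1145·0.109 + 0.0639·0.289 + 0.0464·0.111
      = 0.0740118 + 0.004935 + 0.0124805 + 0.0184671 + 0.0051504 = 0.1150448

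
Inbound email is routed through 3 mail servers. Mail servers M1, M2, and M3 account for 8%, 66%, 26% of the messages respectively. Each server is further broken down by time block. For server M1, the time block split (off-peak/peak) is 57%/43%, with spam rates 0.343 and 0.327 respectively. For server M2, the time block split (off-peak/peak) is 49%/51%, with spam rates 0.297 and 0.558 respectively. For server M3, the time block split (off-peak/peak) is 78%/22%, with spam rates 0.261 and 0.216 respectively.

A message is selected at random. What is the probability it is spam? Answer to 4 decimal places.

P(S|M1) = 0.57·0.343 + 0.43·0.327 = 0.19551 + 0.14061 = 0.33612
P(S|M2) = 0.49·0.297 + 0.51·0.558 = 0.14553 + 0.28458 = 0.43011
P(S|M3) = 0.78·0.261 + 0.22·0.216 = 0.20358 + 0.04752 = 0.2511
Then overall,
P(S) = 0.08·0.33612 + 0.66·0.43011 + 0.26·0.2511
      = 0.0268896 + 0.2838726 + 0.065286 = 0.3760482

P(S) ≈ 0.3760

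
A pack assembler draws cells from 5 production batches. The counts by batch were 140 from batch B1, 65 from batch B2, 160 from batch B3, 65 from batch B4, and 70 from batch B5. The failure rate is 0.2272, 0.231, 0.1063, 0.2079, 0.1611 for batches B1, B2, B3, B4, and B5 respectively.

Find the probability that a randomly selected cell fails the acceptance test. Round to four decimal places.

P(F) ≈ 0.1772

Total: 140 + 65 + 160 + 65 + 70 = 500.
P(B1) = 140/500 = 0.28. P(B2) = 65/500 = 0.13. P(B3) = 160/500 = 0.32. P(B4) = 65/500 = 0.13. P(B5) = 70/500 = 0.14.
Using total probability over the partition,
P(F) = P(F|B1)·P(B1) + P(F|B2)·P(B2) + P(F|B3)·P(B3) + P(F|B4)·P(B4) + P(F|B5)·P(B5)
      = 0.2272·0.28 + 0.231·0.13 + 0.1063·0.32 + 0.2079·0.13 + 0.1611·0.14
      = 0.063616 + 0.03003 + 0.034016 + 0.027027 + 0.022554 = 0.177243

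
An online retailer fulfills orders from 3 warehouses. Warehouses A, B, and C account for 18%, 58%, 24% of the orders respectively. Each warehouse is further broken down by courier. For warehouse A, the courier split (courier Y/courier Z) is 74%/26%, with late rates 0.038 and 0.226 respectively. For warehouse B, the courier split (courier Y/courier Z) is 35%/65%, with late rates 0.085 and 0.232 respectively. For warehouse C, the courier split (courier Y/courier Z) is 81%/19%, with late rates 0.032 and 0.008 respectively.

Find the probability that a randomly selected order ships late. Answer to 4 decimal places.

P(L|A) = 0.74·0.038 + 0.26·0.226 = 0.02812 + 0.05876 = 0.08688
P(L|B) = 0.35·0.085 + 0.65·0.232 = 0.02975 + 0.1508 = 0.18055
P(L|C) = 0.81·0.032 + 0.19·0.008 = 0.02592 + 0.00152 = 0.02744
Then overall,
P(L) = 0.18·0.08688 + 0.58·0.18055 + 0.24·0.02744
      = 0.0156384 + 0.104719 + 0.0065856 = 0.126943

0.1269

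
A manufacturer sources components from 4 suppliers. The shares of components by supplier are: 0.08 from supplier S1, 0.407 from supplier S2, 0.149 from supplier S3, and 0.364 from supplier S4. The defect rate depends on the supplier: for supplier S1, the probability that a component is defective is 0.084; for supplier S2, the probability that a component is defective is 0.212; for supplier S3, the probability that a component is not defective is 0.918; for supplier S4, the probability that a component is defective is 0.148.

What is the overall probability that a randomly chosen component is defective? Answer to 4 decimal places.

P(D) ≈ 0.1591

P(D|S3) = 1 − 0.918 = 0.082.
P(D) = P(D|S1)·P(S1) + P(D|S2)·P(S2) + P(D|S3)·P(S3) + P(D|S4)·P(S4)
      = 0.084·0.08 + 0.212·0.407 + 0.082·0.149 + 0.148·0.364
      = 0.00672 + 0.086284 + 0.012218 + 0.053872 = 0.159094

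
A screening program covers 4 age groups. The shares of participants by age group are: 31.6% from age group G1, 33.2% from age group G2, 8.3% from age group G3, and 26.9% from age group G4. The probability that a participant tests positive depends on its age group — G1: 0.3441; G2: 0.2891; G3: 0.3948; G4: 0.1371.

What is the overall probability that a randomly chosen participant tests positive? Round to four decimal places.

0.2744

By the law of total probability,
P(T) = P(T|G1)·P(G1) + P(T|G2)·P(G2) + P(T|G3)·P(G3) + P(T|G4)·P(G4)
      = 0.3441·0.316 + 0.2891·0.332 + 0.3948·0.083 + 0.1371·0.269
      = 0.1087356 + 0.0959812 + 0.0327684 + 0.0368799 = 0.2743651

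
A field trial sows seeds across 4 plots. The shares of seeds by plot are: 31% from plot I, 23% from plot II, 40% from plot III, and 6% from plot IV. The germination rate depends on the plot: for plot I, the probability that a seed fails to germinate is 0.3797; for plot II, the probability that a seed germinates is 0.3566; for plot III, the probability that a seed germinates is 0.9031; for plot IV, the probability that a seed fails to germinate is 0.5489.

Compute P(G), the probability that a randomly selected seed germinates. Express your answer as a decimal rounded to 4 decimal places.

0.6626

P(G|I) = 1 − 0.3797 = 0.6203.
P(G|IV) = 1 − 0.5489 = 0.4511.
Using total probability over the partition,
P(G) = P(G|I)·P(I) + P(G|II)·P(II) + P(G|III)·P(III) + P(G|IV)·P(IV)
      = 0.6203·0.31 + 0.3566·0.23 + 0.9031·0.4 + 0.4511·0.06
      = 0.192293 + 0.082018 + 0.36124 + 0.027066 = 0.662617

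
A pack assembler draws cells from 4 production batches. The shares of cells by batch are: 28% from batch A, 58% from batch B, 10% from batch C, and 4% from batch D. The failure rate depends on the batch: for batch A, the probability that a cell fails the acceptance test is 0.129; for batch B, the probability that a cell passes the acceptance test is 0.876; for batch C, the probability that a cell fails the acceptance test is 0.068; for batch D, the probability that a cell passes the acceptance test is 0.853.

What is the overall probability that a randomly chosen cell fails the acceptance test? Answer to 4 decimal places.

P(F) ≈ 0.1207

P(F|B) = 1 − 0.876 = 0.124.
P(F|D) = 1 − 0.853 = 0.147.
P(F) = P(F|A)·P(A) + P(F|B)·P(B) + P(F|C)·P(C) + P(F|D)·P(D)
      = 0.129·0.28 + 0.124·0.58 + 0.068·0.1 + 0.147·0.04
      = 0.03612 + 0.07192 + 0.0068 + 0.00588 = 0.12072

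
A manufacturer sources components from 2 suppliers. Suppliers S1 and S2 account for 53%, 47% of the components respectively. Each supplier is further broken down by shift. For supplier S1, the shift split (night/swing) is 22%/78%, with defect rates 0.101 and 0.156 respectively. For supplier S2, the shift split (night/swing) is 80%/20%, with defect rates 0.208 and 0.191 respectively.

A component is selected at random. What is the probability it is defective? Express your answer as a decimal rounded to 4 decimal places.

P(D|S1) = 0.22·0.101 + 0.78·0.156 = 0.02222 + 0.12168 = 0.1439
P(D|S2) = 0.8·0.208 + 0.2·0.191 = 0.1664 + 0.0382 = 0.2046
Then overall,
P(D) = 0.53·0.1439 + 0.47·0.2046
      = 0.076267 + 0.096162 = 0.172429

0.1724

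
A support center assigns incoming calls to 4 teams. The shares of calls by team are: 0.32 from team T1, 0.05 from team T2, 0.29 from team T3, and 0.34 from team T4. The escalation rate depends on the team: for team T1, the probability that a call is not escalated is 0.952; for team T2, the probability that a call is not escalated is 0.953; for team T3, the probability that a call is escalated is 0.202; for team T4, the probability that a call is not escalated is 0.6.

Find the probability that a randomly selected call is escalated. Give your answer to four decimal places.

P(E) ≈ 0.2123

P(E|T1) = 1 − 0.952 = 0.048.
P(E|T2) = 1 − 0.953 = 0.047.
P(E|T4) = 1 − 0.6 = 0.4.
Using total probability over the partition,
P(E) = P(E|T1)·P(T1) + P(E|T2)·P(T2) + P(E|T3)·P(T3) + P(E|T4)·P(T4)
      = 0.048·0.32 + 0.047·0.05 + 0.202·0.29 + 0.4·0.34
      = 0.01536 + 0.00235 + 0.05858 + 0.136 = 0.21229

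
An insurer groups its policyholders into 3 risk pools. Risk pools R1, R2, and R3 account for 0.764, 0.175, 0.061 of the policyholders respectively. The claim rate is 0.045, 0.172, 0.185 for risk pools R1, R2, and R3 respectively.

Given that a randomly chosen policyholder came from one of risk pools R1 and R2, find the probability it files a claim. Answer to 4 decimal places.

P(C|S) ≈ 0.0687

Let S = {R1, R2}.
P(S) = 0.764 + 0.175 = 0.939.
P(C ∩ S) = 0.045·0.764 + 0.172·0.175 = 0.03438 + 0.0301 = 0.06448.
P(C | S) = 0.06448 / 0.939 = 0.068669…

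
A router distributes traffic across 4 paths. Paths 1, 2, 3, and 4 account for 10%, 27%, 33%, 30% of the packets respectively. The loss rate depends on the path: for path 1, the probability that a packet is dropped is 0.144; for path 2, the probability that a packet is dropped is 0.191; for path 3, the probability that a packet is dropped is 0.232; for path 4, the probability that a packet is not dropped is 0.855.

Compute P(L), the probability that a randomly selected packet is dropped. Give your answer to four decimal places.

P(L) ≈ 0.1860

P(L|4) = 1 − 0.855 = 0.145.
By the law of total probability,
P(L) = P(L|1)·P(1) + P(L|2)·P(2) + P(L|3)·P(3) + P(L|4)·P(4)
      = 0.144·0.1 + 0.191·0.27 + 0.232·0.33 + 0.145·0.3
      = 0.0144 + 0.05157 + 0.07656 + 0.0435 = 0.18603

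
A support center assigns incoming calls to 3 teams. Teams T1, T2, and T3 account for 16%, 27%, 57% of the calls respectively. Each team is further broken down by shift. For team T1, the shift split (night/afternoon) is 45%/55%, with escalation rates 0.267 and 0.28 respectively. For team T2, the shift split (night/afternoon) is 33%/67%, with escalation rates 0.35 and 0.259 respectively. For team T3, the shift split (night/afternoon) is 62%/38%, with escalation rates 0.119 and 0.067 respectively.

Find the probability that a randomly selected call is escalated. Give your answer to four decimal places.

P(E|T1) = 0.45·0.267 + 0.55·0.28 = 0.12015 + 0.154 = 0.27415
P(E|T2) = 0.33·0.35 + 0.67·0.259 = 0.1155 + 0.17353 = 0.28903
P(E|T3) = 0.62·0.119 + 0.38·0.067 = 0.07378 + 0.02546 = 0.09924
Then overall,
P(E) = 0.16·0.27415 + 0.27·0.28903 + 0.57·0.09924
      = 0.043864 + 0.0780381 + 0.0565668 = 0.1784689

P(E) ≈ 0.1785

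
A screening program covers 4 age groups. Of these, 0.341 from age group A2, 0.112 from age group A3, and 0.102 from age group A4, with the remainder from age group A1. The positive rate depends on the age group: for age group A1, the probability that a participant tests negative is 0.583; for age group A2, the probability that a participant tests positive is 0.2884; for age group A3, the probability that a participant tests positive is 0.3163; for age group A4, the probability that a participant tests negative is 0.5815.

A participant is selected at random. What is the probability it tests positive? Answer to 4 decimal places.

P(T) ≈ 0.3620

P(A1) = 1 − (0.341 + 0.112 + 0.102) = 0.445.
P(T|A1) = 1 − 0.583 = 0.417.
P(T|A4) = 1 − 0.5815 = 0.4185.
Summing over the partition,
P(T) = P(T|A1)·P(A1) + P(T|A2)·P(A2) + P(T|A3)·P(A3) + P(T|A4)·P(A4)
      = 0.417·0.445 + 0.2884·0.341 + 0.3163·0.112 + 0.4185·0.102
      = 0.185565 + 0.0983444 + 0.0354256 + 0.042687 = 0.362022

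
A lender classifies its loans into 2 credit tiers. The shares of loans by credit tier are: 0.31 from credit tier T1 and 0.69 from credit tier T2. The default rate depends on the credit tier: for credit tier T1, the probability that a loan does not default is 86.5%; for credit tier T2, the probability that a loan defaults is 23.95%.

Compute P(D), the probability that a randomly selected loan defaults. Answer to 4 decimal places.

P(D|T1) = 1 − 0.865 = 0.135.
Using total probability over the partition,
P(D) = P(D|T1)·P(T1) + P(D|T2)·P(T2)
      = 0.135·0.31 + 0.2395·0.69
      = 0.04185 + 0.165255 = 0.207105

P(D) ≈ 0.2071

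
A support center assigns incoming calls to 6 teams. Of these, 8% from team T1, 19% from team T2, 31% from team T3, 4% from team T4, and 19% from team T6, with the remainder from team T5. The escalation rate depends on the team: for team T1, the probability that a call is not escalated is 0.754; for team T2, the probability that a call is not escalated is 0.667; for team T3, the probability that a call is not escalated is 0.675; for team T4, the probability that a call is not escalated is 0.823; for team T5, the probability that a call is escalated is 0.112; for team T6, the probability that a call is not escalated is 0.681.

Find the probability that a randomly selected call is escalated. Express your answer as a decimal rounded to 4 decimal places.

0.2727

P(T5) = 1 − (0.08 + 0.19 + 0.31 + 0.04 + 0.19) = 0.19.
P(E|T1) = 1 − 0.754 = 0.246.
P(E|T2) = 1 − 0.667 = 0.333.
P(E|T3) = 1 − 0.675 = 0.325.
P(E|T4) = 1 − 0.823 = 0.177.
P(E|T6) = 1 − 0.681 = 0.319.
P(E) = P(E|T1)·P(T1) + P(E|T2)·P(T2) + P(E|T3)·P(T3) + P(E|T4)·P(T4) + P(E|T5)·P(T5) + P(E|T6)·P(T6)
      = 0.246·0.08 + 0.333·0.19 + 0.325·0.31 + 0.177·0.04 + 0.112·0.19 + 0.319·0.19
      = 0.01968 + 0.06327 + 0.10075 + 0.00708 + 0.02128 + 0.06061 = 0.27267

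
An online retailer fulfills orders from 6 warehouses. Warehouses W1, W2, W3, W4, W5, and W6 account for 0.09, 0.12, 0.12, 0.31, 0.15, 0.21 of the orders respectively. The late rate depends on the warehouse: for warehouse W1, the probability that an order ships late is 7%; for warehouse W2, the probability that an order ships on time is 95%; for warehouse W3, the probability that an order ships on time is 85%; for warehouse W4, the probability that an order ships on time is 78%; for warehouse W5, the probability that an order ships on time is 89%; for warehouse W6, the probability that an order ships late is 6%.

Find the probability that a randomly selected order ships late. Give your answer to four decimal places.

0.1276

P(L|W2) = 1 − 0.95 = 0.05.
P(L|W3) = 1 − 0.85 = 0.15.
P(L|W4) = 1 − 0.78 = 0.22.
P(L|W5) = 1 − 0.89 = 0.11.
P(L) = P(L|W1)·P(W1) + P(L|W2)·P(W2) + P(L|W3)·P(W3) + P(L|W4)·P(W4) + P(L|W5)·P(W5) + P(L|W6)·P(W6)
      = 0.07·0.09 + 0.05·0.12 + 0.15·0.12 + 0.22·0.31 + 0.11·0.15 + 0.06·0.21
      = 0.0063 + 0.006 + 0.018 + 0.0682 + 0.0165 + 0.0126 = 0.1276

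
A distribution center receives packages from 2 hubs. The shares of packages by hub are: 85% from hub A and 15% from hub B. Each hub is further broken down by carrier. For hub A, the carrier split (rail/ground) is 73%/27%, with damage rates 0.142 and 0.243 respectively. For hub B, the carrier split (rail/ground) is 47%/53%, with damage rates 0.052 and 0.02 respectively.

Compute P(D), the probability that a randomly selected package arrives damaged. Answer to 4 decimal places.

0.1491

P(D|A) = 0.73·0.142 + 0.27·0.243 = 0.10366 + 0.06561 = 0.16927
P(D|B) = 0.47·0.052 + 0.53·0.02 = 0.02444 + 0.0106 = 0.03504
By total probability over the outer partition,
P(D) = 0.85·0.16927 + 0.15·0.03504
      = 0.1438795 + 0.005256 = 0.1491355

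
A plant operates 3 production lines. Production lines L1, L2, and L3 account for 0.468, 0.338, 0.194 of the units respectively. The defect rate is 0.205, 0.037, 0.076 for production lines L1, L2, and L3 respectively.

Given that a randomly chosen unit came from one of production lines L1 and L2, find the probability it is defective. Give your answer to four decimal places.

Let S = {L1, L2}.
P(S) = 0.468 + 0.338 = 0.806.
P(D ∩ S) = 0.205·0.468 + 0.037·0.338 = 0.09594 + 0.012506 = 0.108446.
P(D | S) = 0.108446 / 0.806 = 0.134548…

0.1345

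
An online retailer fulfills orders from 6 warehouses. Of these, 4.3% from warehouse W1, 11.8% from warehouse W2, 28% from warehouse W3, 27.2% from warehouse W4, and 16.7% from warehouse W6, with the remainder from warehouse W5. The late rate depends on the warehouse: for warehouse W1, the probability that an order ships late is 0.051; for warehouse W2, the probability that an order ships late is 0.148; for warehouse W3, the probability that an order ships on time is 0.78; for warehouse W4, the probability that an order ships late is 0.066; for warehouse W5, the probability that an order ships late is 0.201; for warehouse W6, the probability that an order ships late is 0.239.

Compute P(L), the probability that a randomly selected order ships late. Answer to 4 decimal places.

P(W5) = 1 − (0.043 + 0.118 + 0.28 + 0.272 + 0.167) = 0.12.
P(L|W3) = 1 − 0.78 = 0.22.
P(L) = P(L|W1)·P(W1) + P(L|W2)·P(W2) + P(L|W3)·P(W3) + P(L|W4)·P(W4) + P(L|W5)·P(W5) + P(L|W6)·P(W6)
      = 0.051·0.043 + 0.148·0.118 + 0.22·0.28 + 0.066·0.272 + 0.201·0.12 + 0.239·0.167
      = 0.002193 + 0.017464 + 0.0616 + 0.017952 + 0.02412 + 0.039913 = 0.163242

0.1632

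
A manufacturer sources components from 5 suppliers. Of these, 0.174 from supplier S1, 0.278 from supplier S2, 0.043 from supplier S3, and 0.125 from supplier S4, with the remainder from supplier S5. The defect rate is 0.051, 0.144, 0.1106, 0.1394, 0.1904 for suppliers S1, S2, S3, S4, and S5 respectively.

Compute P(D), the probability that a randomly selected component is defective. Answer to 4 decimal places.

P(S5) = 1 − (0.174 + 0.278 + 0.043 + 0.125) = 0.38.
Using total probability over the partition,
P(D) = P(D|S1)·P(S1) + P(D|S2)·P(S2) + P(D|S3)·P(S3) + P(D|S4)·P(S4) + P(D|S5)·P(S5)
      = 0.051·0.174 + 0.144·0.278 + 0.1106·0.043 + 0.1394·0.125 + 0.1904·0.38
      = 0.008874 + 0.040032 + 0.0047558 + 0.017425 + 0.072352 = 0.1434388

0.1434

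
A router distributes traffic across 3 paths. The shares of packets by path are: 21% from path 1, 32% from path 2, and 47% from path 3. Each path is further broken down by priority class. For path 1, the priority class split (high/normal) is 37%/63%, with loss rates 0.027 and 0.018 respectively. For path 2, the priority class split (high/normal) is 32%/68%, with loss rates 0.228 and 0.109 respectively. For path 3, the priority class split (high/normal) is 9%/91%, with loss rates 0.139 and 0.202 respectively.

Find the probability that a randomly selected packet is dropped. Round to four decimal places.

P(L|1) = 0.37·0.027 + 0.63·0.018 = 0.00999 + 0.01134 = 0.02133
P(L|2) = 0.32·0.228 + 0.68·0.109 = 0.07296 + 0.07412 = 0.14708
P(L|3) = 0.09·0.139 + 0.91·0.202 = 0.01251 + 0.18382 = 0.19633
By total probability over the outer partition,
P(L) = 0.21·0.02133 + 0.32·0.14708 + 0.47·0.19633
      = 0.0044793 + 0.0470656 + 0.0922751 = 0.14382

P(L) ≈ 0.1438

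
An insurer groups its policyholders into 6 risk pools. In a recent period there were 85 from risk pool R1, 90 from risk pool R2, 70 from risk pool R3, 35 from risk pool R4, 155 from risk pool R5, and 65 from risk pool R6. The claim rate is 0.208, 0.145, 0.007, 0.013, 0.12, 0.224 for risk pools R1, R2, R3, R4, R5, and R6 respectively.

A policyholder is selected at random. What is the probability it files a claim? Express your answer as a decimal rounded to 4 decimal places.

P(C) ≈ 0.1297

Total: 85 + 90 + 70 + 35 + 155 + 65 = 500.
P(R1) = 85/500 = 0.17. P(R2) = 90/500 = 0.18. P(R3) = 70/500 = 0.14. P(R4) = 35/500 = 0.07. P(R5) = 155/500 = 0.31. P(R6) = 65/500 = 0.13.
Using total probability over the partition,
P(C) = P(C|R1)·P(R1) + P(C|R2)·P(R2) + P(C|R3)·P(R3) + P(C|R4)·P(R4) + P(C|R5)·P(R5) + P(C|R6)·P(R6)
      = 0.208·0.17 + 0.145·0.18 + 0.007·0.14 + 0.013·0.07 + 0.12·0.31 + 0.224·0.13
      = 0.03536 + 0.0261 + 0.00098 + 0.00091 + 0.0372 + 0.02912 = 0.12967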